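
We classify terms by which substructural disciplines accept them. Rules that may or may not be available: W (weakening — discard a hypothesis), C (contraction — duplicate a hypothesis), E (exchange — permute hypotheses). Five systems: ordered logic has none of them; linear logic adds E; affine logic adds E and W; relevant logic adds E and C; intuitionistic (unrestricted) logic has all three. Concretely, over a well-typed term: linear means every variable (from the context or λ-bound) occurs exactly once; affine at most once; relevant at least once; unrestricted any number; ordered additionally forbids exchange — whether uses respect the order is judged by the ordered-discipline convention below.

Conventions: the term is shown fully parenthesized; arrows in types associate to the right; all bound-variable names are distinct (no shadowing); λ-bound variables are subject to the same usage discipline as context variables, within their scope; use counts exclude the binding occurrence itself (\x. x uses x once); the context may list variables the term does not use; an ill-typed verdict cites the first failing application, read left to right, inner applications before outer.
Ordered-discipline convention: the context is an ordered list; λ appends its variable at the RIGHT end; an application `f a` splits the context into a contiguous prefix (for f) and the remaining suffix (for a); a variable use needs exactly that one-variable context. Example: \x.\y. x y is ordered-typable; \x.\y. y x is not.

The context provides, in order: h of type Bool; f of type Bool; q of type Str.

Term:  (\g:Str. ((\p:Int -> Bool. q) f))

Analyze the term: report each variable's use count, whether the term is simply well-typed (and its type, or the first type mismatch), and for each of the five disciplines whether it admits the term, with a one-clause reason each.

variable uses: h ×0; f ×1; q ×1; g (bound) ×0; p (bound) ×0
use order (left to right): q, f
typing: ill-typed: argument of type Bool where Int -> Bool is required
ordered: ✗, a type mismatch blocks all five
linear: ✗, the type mismatch rejects it
affine: ✗, not simply typable
relevant: ✗, fails simple typing
unrestricted: ✗, a type mismatch blocks all five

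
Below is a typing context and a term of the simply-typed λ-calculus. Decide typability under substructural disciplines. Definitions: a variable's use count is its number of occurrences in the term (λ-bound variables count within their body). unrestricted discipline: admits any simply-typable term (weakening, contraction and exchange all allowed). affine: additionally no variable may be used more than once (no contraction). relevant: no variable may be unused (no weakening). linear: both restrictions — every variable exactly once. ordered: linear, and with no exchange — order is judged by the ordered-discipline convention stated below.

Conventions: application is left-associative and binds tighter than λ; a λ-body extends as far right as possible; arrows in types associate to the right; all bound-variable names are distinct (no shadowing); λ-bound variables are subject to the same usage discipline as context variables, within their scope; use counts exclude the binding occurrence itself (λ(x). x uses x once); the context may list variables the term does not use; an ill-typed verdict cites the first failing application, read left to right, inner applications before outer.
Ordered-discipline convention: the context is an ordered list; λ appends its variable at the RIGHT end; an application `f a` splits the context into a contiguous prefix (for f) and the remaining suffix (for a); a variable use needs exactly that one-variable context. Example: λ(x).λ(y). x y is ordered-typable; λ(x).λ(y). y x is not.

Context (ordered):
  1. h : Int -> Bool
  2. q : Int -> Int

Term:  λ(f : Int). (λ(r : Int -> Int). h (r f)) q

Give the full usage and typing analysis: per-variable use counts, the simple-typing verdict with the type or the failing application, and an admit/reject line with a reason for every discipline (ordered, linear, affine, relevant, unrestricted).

use counts: h ×1, q ×1, f [bound] ×1, r [bound] ×1
order of uses: h, r, f, q
typing: the term checks, with type Int -> Bool
ordered: ✗ — no ordered split (uses run h, r, f, q)
linear: ✓ — h, q, f, r: one use apiece
affine: ✓ — no duplicate uses among h, q, f, r
relevant: ✓ — at least one use each (h, q, f, r)
unrestricted: ✓ — typability at Int -> Bool is all that's needed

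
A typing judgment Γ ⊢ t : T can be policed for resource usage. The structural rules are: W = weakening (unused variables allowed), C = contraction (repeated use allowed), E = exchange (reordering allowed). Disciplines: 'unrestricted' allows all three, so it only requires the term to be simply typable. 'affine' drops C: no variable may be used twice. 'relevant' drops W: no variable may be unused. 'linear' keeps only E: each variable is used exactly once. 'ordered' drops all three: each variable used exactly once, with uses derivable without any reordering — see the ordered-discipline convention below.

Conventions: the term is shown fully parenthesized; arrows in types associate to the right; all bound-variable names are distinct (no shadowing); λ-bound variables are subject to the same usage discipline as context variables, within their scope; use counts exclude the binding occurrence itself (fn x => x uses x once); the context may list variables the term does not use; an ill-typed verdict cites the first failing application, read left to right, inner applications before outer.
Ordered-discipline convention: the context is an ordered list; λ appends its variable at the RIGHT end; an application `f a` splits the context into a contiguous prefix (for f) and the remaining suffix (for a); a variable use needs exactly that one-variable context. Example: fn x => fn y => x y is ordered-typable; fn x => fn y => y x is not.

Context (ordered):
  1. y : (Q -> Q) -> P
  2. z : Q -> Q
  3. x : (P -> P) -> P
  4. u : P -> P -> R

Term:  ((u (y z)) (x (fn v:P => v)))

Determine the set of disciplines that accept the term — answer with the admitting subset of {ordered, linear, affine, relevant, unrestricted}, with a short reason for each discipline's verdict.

admitted by: linear, affine, relevant, unrestricted
use counts: y: 1, z: 1, x: 1, u: 1, v (bound): 1
left-to-right use order: u, y, z, x, v
typing: ✓ — R
ordered: ✗ — needs exchange: uses follow u, y, z, x, v
linear: ✓ — single use per variable (y, z, x, u, v)
affine: ✓ — none of y, z, x, u, v used more than once
relevant: ✓ — at least one use each (y, z, x, u, v)
unrestricted: ✓ — type-checks (R) and nothing is barred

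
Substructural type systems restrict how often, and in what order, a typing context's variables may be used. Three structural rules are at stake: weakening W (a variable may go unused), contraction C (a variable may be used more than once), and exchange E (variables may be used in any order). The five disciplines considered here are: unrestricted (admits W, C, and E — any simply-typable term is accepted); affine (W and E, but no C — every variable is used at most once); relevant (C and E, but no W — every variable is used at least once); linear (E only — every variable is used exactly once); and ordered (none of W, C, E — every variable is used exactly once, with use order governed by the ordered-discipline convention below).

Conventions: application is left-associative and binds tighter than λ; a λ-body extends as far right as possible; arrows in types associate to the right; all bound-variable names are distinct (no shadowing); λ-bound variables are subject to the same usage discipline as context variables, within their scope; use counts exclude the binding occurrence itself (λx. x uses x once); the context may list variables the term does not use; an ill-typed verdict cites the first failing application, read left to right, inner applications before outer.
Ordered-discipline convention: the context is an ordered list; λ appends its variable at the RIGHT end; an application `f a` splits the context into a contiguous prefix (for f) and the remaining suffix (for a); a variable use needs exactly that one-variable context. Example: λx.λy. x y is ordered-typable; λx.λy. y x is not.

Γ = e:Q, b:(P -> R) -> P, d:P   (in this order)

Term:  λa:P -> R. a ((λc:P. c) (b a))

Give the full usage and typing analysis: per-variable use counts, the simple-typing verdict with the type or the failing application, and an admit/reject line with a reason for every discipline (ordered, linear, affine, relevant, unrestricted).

use counts: e=0; b=1; d=0; a [bound]=2; c [bound]=1
uses in reading order: a, c, b, a
typing: well-typed — term : (P -> R) -> R
ordered: ✗ — repeated use of a ×2; unused: e, d — weakening required
linear: ✗ — repeated use of a ×2; unused: e, d — weakening required
affine: ✗ — repeated use of a ×2
relevant: ✗ — unused: e, d — weakening required
unrestricted: ✓ — simply typable at (P -> R) -> R; W, C, E all held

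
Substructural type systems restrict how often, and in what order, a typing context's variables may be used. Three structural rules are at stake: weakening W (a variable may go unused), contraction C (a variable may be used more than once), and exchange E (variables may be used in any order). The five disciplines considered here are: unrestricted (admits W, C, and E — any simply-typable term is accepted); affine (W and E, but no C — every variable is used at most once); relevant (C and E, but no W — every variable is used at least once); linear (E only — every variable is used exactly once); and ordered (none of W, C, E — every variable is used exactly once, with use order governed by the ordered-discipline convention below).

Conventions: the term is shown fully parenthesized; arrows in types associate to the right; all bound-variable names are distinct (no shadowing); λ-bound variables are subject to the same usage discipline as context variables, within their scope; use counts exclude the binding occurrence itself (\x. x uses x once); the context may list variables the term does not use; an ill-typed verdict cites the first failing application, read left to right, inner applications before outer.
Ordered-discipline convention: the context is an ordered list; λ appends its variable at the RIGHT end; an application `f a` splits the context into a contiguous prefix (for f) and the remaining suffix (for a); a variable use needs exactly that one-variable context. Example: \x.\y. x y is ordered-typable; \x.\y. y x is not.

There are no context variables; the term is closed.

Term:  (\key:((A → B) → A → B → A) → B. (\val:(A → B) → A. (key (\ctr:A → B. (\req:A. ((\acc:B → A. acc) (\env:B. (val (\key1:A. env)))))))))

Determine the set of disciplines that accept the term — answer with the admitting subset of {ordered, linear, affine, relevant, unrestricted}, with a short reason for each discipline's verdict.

admitted by: affine, unrestricted
usage: key [bound]=1; val [bound]=1; ctr [bound]=0; req [bound]=0; acc [bound]=1; env [bound]=1; key1 [bound]=0
order of uses: key, acc, val, env
typing: ✓ — (((A → B) → A → B → A) → B) → ((A → B) → A) → B
ordered ✗ (unused: ctr, req, key1 — weakening required)
linear ✗ (unused: ctr, req, key1 — weakening required)
affine ✓ (none of key, val, ctr, req, acc, env, key1 used more than once)
relevant ✗ (unused: ctr, req, key1 — weakening required)
unrestricted ✓ (simply typable at (((A → B) → A → B → A) → B) → ((A → B) → A) → B; W, C, E all held)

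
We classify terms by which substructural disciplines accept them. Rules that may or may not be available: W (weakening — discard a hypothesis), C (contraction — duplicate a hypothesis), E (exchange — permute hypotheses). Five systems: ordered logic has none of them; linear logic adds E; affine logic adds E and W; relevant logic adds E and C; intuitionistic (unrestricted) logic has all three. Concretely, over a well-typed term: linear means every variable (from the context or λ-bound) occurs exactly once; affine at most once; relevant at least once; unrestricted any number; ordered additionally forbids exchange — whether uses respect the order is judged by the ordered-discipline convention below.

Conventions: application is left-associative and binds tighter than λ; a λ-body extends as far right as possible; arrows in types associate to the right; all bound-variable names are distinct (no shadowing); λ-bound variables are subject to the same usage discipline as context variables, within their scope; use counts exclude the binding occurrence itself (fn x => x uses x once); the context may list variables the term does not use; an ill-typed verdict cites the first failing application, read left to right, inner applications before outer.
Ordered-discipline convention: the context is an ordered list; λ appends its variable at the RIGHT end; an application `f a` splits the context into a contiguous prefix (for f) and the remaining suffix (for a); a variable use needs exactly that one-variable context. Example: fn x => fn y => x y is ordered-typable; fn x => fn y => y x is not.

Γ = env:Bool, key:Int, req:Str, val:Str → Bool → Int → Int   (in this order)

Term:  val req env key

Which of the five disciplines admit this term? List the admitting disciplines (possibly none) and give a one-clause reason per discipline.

admitting disciplines: linear, affine, relevant, unrestricted
usage: env: 1; key: 1; req: 1; val: 1
order of uses: val, req, env, key
typing: the term checks, with type Int
ordered: ✗ — no contiguous prefix/suffix split fits val, req, env, key
linear: ✓ — single use per variable (env, key, req, val)
affine: ✓ — none of env, key, req, val used more than once
relevant: ✓ — none of env, key, req, val goes unused
unrestricted: ✓ — simply typable at Int; W, C, E all held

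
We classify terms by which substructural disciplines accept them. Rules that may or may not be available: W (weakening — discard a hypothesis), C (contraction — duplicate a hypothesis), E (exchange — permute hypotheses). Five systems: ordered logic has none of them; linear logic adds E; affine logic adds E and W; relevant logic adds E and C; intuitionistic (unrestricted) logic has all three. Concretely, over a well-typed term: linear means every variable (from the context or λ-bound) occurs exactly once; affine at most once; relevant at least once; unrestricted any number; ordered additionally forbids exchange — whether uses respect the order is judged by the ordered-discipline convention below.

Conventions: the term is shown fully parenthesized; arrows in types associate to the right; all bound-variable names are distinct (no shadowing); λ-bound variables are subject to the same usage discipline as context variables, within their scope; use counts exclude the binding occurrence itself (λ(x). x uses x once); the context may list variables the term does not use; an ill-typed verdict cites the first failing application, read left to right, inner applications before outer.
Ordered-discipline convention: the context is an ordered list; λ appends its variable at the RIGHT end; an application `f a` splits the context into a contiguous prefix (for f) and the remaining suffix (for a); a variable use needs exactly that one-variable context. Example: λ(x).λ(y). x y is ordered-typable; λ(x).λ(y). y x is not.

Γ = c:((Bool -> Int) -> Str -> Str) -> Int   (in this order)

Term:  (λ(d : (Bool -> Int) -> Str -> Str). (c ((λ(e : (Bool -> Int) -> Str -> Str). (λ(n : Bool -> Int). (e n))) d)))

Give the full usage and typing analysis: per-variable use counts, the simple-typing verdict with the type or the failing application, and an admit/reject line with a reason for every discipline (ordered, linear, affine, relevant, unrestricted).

variable uses: c: 1×; d [bound]: 1×; e [bound]: 1×; n [bound]: 1×
uses in reading order: c, e, n, d
typing: well-typed — term : ((Bool -> Int) -> Str -> Str) -> Int
ordered ✓ (single-use (c, d, e, n), ordered derivation ok)
linear ✓ (each of c, d, e, n used exactly once)
affine ✓ (at most one use each (c, d, e, n))
relevant ✓ (every one of c, d, e, n appears)
unrestricted ✓ (typability at ((Bool -> Int) -> Str -> Str) -> Int is all that's needed)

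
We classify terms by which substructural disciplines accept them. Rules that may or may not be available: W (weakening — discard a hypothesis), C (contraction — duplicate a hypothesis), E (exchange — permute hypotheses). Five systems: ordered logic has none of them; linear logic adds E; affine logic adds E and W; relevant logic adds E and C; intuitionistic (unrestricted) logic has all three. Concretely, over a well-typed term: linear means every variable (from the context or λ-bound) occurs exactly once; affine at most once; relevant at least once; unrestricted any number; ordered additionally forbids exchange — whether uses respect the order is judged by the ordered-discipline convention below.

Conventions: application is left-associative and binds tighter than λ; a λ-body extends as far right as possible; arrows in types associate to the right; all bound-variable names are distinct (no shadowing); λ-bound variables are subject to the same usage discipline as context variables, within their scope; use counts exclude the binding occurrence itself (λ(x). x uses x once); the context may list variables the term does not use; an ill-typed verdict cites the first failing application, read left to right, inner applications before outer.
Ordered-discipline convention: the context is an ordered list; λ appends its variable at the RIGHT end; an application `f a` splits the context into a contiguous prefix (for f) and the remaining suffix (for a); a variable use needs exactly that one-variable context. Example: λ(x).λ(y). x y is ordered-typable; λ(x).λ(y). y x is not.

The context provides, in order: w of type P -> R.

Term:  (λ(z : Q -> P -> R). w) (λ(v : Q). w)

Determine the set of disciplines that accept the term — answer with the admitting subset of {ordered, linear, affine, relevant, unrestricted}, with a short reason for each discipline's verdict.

admitted by: unrestricted
counts: w=2; z [bound]=0; v [bound]=0
left-to-right use order: w, w
typing: ✓ — P -> R
ordered ✗ (w ×2 used more than once (contraction); needs weakening: z, v unused)
linear ✗ (w ×2 used more than once (contraction); needs weakening: z, v unused)
affine ✗ (w ×2 used more than once (contraction))
relevant ✗ (needs weakening: z, v unused)
unrestricted ✓ (type-checks (P -> R) and nothing is barred)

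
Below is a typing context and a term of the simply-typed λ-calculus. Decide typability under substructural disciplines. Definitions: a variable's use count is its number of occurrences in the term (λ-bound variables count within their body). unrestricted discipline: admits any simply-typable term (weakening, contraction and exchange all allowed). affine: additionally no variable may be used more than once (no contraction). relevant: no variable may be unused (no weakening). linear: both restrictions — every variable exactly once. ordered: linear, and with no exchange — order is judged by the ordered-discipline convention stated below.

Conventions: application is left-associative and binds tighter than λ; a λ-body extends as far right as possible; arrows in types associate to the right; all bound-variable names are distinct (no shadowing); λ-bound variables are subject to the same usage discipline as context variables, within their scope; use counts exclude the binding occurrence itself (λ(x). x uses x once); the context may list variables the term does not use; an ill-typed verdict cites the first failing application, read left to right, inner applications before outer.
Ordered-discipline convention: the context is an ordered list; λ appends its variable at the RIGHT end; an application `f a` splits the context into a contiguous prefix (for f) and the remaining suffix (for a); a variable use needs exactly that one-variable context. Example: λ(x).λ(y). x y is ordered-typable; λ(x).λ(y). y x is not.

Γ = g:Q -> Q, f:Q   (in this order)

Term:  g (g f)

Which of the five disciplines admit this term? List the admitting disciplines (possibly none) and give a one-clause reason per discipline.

accepted by: relevant, unrestricted
variable uses: g: 2×, f: 1×
left-to-right use order: g, g, f
typing: well-typed at Q
ordered: ✗, repeated use of g ×2
linear: ✗, repeated use of g ×2
affine: ✗, repeated use of g ×2
relevant: ✓, every one of g, f appears
unrestricted: ✓, typability at Q is all that's needed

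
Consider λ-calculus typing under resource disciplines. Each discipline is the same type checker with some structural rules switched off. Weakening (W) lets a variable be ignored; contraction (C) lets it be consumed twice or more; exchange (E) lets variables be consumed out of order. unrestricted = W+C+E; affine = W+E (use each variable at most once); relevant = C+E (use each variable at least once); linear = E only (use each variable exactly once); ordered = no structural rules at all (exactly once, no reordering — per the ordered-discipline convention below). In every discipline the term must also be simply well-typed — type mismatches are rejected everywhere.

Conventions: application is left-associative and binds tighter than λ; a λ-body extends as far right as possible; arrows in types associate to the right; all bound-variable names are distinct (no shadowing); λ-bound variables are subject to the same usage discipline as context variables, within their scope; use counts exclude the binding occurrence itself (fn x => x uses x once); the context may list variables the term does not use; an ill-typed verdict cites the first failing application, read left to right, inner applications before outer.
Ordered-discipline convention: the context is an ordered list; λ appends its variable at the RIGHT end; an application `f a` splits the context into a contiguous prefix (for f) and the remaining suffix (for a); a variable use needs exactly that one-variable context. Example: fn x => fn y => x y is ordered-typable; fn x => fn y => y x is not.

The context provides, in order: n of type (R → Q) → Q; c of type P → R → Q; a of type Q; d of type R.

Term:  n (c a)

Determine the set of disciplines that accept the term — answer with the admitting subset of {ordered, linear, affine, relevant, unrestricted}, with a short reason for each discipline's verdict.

admitted by: none
variable uses: n ×1; c ×1; a ×1; d ×0
order of uses: n, c, a
typing: ill-typed: an argument Q mismatches the expected P
ordered ✗ (a type mismatch blocks all five)
linear ✗ (the type mismatch rejects it)
affine ✗ (not simply typable)
relevant ✗ (fails simple typing)
unrestricted ✗ (a type mismatch blocks all five)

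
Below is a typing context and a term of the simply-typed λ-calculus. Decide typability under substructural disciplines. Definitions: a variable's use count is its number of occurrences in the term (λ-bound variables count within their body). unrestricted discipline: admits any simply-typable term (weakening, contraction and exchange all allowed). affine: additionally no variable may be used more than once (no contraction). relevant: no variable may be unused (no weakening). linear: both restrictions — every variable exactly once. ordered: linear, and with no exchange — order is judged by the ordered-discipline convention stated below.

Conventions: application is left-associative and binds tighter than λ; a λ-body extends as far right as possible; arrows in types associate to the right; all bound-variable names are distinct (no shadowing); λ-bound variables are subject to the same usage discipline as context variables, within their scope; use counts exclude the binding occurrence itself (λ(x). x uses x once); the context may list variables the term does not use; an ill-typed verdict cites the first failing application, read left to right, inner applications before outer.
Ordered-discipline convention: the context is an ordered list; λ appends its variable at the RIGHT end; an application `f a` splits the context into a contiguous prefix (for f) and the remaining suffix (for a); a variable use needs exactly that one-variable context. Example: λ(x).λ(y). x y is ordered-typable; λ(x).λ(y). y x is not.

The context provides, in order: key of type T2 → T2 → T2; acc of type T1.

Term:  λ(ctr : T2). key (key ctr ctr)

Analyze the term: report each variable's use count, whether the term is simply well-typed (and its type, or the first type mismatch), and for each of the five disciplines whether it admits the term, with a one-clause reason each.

variable uses: key ×2; acc ×0; ctr (bound) ×2
uses in reading order: key, key, ctr, ctr
typing: ✓ — T2 → T2 → T2
ordered: ✗ — key ×2, ctr ×2 used more than once (contraction); acc never used (weakening)
linear: ✗ — key ×2, ctr ×2 used more than once (contraction); acc never used (weakening)
affine: ✗ — key ×2, ctr ×2 used more than once (contraction)
relevant: ✗ — acc never used (weakening)
unrestricted: ✓ — typability at T2 → T2 → T2 is all that's needed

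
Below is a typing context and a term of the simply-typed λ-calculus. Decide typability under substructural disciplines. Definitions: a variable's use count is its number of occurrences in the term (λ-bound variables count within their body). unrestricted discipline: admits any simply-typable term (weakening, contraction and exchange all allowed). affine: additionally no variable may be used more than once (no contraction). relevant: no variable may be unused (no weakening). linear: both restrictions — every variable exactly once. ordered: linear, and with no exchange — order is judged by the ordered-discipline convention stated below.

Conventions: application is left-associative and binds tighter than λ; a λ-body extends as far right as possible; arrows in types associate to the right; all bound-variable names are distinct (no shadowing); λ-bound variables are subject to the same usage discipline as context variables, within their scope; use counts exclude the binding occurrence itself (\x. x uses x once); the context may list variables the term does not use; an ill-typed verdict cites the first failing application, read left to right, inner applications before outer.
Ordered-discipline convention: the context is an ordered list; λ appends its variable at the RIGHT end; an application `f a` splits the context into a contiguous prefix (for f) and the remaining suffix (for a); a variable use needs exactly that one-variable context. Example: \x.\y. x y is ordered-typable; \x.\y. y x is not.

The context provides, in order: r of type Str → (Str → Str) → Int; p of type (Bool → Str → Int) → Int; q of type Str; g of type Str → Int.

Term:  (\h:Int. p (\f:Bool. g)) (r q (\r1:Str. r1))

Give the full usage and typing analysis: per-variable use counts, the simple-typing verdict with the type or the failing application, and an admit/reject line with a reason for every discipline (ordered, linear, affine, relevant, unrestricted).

counts: r: 1; p: 1; q: 1; g: 1; h (bound): 0; f (bound): 0; r1 (bound): 1
order of uses: p, g, r, q, r1
typing: well-typed — term : Int
ordered: ✗, unused: h, f — weakening required
linear: ✗, unused: h, f — weakening required
affine: ✓, r, p, q, g, h, f, r1: no repeats, contraction unneeded
relevant: ✗, unused: h, f — weakening required
unrestricted: ✓, typability at Int is all that's needed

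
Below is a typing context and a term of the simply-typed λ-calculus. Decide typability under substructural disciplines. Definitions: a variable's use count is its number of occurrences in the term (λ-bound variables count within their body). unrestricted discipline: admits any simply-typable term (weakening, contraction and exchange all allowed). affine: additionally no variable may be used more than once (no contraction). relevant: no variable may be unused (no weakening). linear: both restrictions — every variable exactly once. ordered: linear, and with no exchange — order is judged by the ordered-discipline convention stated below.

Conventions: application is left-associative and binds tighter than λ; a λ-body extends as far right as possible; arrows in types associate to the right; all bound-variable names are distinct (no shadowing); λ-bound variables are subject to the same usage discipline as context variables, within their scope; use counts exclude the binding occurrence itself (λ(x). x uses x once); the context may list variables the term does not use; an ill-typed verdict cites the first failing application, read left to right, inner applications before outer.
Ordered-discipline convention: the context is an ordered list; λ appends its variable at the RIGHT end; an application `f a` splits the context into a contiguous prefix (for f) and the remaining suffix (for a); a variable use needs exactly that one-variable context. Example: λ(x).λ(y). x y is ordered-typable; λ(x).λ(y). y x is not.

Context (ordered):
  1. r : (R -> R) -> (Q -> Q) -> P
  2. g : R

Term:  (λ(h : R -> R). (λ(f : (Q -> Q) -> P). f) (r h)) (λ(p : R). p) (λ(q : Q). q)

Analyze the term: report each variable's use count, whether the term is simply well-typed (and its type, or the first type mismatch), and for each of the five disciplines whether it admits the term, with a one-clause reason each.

usage: r: 1; g: 0; h [bound]: 1; f [bound]: 1; p [bound]: 1; q [bound]: 1
left-to-right use order: f, r, h, p, q
typing: well-typed — term : P
ordered: ✗, unused: g — weakening required
linear: ✗, unused: g — weakening required
affine: ✓, r, g, h, f, p, q: no repeats, contraction unneeded
relevant: ✗, unused: g — weakening required
unrestricted: ✓, well-typed at P; no restrictions here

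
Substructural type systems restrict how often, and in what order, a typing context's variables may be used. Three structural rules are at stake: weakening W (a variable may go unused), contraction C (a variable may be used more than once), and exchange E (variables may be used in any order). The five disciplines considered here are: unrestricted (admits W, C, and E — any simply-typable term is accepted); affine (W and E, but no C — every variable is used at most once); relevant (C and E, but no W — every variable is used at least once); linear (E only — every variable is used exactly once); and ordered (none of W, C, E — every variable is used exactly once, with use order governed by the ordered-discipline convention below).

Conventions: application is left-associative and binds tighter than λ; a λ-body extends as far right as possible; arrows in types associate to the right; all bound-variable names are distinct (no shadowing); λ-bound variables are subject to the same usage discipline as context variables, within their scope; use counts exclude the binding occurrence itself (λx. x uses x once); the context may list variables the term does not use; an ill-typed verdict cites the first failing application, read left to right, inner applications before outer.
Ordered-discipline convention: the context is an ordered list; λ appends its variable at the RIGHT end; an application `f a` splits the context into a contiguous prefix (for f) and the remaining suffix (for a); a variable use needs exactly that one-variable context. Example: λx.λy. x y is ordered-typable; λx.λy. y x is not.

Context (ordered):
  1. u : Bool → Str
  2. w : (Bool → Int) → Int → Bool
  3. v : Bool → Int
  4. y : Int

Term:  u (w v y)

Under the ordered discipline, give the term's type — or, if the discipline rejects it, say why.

term : Str
counts: u: 1×; w: 1×; v: 1×; y: 1×
left-to-right use order: u, w, v, y
typing: the term checks, with type Str
per-discipline verdicts: ordered ✓, linear ✓, affine ✓, relevant ✓, unrestricted ✓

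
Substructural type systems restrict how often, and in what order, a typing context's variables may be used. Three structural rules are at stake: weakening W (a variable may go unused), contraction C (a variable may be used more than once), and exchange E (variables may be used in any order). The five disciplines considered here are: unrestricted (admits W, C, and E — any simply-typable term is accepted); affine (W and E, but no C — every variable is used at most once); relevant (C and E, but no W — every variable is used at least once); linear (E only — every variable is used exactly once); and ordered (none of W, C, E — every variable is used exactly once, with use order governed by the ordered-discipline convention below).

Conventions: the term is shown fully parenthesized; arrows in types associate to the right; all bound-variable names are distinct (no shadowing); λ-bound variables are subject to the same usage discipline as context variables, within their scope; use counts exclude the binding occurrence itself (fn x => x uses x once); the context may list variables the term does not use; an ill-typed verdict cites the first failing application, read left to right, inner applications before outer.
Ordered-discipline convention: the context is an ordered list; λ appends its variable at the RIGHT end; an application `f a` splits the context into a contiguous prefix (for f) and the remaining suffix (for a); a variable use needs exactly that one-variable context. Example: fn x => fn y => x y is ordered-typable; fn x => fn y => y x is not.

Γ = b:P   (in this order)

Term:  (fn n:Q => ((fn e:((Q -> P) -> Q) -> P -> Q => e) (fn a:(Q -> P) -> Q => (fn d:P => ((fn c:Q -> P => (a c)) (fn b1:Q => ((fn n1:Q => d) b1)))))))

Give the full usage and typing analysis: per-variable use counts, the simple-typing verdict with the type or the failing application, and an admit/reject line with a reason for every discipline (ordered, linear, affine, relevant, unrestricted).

use counts: b ×0, n [bound] ×0, e [bound] ×1, a [bound] ×1, d [bound] ×1, c [bound] ×1, b1 [bound] ×1, n1 [bound] ×0
order of uses: e, a, c, d, b1
typing: the term checks, with type Q -> ((Q -> P) -> Q) -> P -> Q
ordered: ✗ — b, n, n1 never used (weakening)
linear: ✗ — b, n, n1 never used (weakening)
affine: ✓ — none of b, n, e, a, d, c, b1, n1 used more than once
relevant: ✗ — b, n, n1 never used (weakening)
unrestricted: ✓ — typability at Q -> ((Q -> P) -> Q) -> P -> Q is all that's needed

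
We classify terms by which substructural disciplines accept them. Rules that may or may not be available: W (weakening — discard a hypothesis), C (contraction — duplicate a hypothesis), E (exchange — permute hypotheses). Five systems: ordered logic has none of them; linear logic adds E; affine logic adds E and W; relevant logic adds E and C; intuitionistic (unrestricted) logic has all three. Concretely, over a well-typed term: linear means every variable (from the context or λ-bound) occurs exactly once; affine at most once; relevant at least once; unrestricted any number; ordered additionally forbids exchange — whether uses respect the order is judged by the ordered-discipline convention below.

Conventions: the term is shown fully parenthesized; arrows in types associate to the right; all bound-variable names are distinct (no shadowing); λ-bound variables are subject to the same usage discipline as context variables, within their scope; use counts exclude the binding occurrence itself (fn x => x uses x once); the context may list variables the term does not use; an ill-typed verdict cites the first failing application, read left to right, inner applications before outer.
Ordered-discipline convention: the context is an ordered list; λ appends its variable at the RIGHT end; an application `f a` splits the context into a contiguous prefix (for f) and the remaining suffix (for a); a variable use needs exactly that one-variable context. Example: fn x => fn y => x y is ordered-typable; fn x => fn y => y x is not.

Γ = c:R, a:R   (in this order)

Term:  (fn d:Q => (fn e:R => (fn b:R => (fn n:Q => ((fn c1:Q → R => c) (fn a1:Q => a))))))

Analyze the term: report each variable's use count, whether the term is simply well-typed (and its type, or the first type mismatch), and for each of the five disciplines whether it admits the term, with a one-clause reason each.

variable uses: c ×1, a ×1, d (λ-bound) ×0, e (λ-bound) ×0, b (λ-bound) ×0, n (λ-bound) ×0, c1 (λ-bound) ×0, a1 (λ-bound) ×0
left-to-right use order: c, a
typing: the term checks, with type Q → R → R → Q → R
ordered: ✗ — d, e, b, n, c1, a1 never used (weakening)
linear: ✗ — d, e, b, n, c1, a1 never used (weakening)
affine: ✓ — at most one use each (c, a, d, e, b, n, c1, a1)
relevant: ✗ — d, e, b, n, c1, a1 never used (weakening)
unrestricted: ✓ — well-typed at Q → R → R → Q → R; no restrictions here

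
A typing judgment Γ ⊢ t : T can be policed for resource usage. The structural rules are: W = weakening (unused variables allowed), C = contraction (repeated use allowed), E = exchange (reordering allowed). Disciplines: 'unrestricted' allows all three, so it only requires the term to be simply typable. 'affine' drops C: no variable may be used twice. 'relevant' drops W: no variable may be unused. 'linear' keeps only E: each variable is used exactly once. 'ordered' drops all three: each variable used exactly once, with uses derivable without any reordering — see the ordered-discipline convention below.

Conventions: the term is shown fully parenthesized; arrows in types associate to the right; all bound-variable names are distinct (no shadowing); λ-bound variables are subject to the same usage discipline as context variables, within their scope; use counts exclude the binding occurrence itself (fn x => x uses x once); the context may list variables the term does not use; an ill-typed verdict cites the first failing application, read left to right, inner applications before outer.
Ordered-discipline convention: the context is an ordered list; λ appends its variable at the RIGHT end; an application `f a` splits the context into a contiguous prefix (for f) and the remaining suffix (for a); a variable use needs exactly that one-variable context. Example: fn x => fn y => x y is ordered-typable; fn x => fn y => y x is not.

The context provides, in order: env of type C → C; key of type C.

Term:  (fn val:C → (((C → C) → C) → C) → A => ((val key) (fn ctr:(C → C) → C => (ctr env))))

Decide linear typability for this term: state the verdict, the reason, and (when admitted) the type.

yes — exactly-once usage across env, key, val, ctr; term : (C → (((C → C) → C) → C) → A) → A
use counts: env: 1; key: 1; val (bound): 1; ctr (bound): 1
uses in reading order: val, key, ctr, env
typing: well-typed — term : (C → (((C → C) → C) → C) → A) → A
summary: ordered ✗ | linear ✓ | affine ✓ | relevant ✓ | unrestricted ✓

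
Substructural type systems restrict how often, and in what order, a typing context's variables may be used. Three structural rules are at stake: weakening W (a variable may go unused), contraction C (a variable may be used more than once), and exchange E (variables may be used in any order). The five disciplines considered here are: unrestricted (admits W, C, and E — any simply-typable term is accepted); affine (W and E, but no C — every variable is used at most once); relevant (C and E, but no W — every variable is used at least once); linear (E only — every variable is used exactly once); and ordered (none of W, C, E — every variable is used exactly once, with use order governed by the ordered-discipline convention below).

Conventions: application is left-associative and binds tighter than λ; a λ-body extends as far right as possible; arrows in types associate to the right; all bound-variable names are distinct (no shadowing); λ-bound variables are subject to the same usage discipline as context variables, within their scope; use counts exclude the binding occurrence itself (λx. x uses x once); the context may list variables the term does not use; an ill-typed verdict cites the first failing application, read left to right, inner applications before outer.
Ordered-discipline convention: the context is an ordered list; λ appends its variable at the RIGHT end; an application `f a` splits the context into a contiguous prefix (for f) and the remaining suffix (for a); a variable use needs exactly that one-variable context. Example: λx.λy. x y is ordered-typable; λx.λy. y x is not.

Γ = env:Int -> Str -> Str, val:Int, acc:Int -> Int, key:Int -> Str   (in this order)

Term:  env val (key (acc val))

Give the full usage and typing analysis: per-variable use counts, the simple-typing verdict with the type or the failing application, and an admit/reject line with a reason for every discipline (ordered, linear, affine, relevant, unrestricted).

use counts: env=1, val=2, acc=1, key=1
use order (left to right): env, val, key, acc, val
typing: ✓ — Str
ordered ✗ (uses contraction: val ×2)
linear ✗ (uses contraction: val ×2)
affine ✗ (uses contraction: val ×2)
relevant ✓ (at least one use each (env, val, acc, key))
unrestricted ✓ (well-typed at Str; no restrictions here)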